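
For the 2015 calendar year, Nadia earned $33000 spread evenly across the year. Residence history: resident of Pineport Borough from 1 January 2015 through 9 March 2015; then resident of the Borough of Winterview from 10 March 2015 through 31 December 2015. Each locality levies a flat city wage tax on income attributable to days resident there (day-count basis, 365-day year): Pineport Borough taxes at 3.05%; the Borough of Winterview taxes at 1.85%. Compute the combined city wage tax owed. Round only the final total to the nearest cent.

$684.28

Pineport Borough, 1 January – 9 March 2015: 68 days → $33000 × 3.05% × 68/365 = $187.5123
The Borough of Winterview, 10 March – 31 December 2015: 297 days → $33000 × 1.85% × 297/365 = $496.7630
Total = $684.2753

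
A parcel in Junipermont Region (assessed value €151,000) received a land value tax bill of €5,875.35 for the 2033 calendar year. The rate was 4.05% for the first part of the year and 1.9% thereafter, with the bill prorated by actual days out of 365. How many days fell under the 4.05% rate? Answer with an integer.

Let d = days at the first rate; then 365 − d days at the second rate.
€151,000 × [4.05%·d + 1.9%·(365−d)] / 365 = €5,875.35
Solving gives d = 338, so the new rate took effect on 5 December 2033.

338 days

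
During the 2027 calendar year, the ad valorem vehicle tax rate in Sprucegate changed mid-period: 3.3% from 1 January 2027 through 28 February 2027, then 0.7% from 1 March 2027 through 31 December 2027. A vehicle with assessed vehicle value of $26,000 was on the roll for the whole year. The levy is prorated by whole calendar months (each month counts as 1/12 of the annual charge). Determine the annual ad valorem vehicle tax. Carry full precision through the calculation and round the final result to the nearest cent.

1 January – 28 February 2027: 2 months at 3.3% → $26,000 × 3.3% × 2/12 = $143.0000
1 March – 31 December 2027: 10 months at 0.7% → $26,000 × 0.7% × 10/12 = $151.6667
Total = $294.6667

$294.67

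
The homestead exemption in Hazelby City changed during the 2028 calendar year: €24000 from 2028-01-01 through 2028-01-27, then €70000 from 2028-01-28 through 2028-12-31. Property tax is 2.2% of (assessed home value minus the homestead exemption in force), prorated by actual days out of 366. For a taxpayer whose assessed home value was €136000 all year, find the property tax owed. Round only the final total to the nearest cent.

2028-01-01 to 2028-01-27: 27 days, exemption €24000 → (€136000 − €24000) × 2.2% × 27/366 = €181.7705
2028-01-28 to 2028-12-31: 339 days, exemption €70000 → (€136000 − €70000) × 2.2% × 339/366 = €1344.8852
Total = €1526.6557

€1526.66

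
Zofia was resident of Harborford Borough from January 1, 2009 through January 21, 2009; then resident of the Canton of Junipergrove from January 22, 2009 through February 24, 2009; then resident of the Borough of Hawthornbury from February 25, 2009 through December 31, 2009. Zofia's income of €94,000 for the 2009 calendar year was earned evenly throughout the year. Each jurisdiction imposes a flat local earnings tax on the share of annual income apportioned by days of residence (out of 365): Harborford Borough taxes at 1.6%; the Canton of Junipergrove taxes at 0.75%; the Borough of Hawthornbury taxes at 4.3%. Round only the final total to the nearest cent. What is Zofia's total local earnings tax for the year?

Harborford Borough, January 1 – January 21, 2009: 21 days → €94,000 × 1.6% × 21/365 = €86.5315
The Canton of Junipergrove, January 22 – February 24, 2009: 34 days → €94,000 × 0.75% × 34/365 = €65.6712
The Borough of Hawthornbury, February 25 – December 31, 2009: 310 days → €94,000 × 4.3% × 310/365 = €3,432.9315
Total = €3,585.1342

€3,585.13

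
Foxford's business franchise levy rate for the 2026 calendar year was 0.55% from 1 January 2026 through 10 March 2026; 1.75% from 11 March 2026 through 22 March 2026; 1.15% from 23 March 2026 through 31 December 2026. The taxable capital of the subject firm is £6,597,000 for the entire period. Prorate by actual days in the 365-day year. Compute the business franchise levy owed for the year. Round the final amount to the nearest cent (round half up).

1 January – 10 March 2026: 69 days at 0.55% → £6,597,000 × 0.55% × 69/365 = £6,859.0726
11 March – 22 March 2026: 12 days at 1.75% → £6,597,000 × 1.75% × 12/365 = £3,795.5342
23 March – 31 December 2026: 284 days at 1.15% → £6,597,000 × 1.15% × 284/365 = £59,029.5945
Total = £69,684.2014

£69,684.20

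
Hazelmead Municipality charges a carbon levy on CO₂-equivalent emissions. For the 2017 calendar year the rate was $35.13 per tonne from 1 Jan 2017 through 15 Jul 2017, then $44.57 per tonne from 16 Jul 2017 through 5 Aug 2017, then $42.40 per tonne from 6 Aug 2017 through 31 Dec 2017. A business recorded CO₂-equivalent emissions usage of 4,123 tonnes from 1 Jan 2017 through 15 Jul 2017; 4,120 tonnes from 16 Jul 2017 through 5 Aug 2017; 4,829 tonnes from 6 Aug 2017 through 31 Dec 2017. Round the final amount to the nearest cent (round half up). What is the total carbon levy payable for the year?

1 Jan – 15 Jul 2017: 4,123 tonnes at $35.13/tonne → $144,840.99
16 Jul – 5 Aug 2017: 4,120 tonnes at $44.57/tonne → $183,628.40
6 Aug – 31 Dec 2017: 4,829 tonnes at $42.40/tonne → $204,749.60

$533,218.99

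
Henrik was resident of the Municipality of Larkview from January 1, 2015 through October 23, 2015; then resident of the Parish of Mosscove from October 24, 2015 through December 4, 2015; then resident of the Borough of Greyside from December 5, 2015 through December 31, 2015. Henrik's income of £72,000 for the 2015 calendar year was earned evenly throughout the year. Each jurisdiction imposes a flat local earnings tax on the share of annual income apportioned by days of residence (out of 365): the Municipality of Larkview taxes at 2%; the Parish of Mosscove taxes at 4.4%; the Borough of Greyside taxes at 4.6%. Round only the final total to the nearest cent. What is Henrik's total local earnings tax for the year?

£1,777.32

The Municipality of Larkview, January 1 – October 23, 2015: 296 days → £72,000 × 2% × 296/365 = £1,167.7808
The Parish of Mosscove, October 24 – December 4, 2015: 42 days → £72,000 × 4.4% × 42/365 = £364.5370
The Borough of Greyside, December 5 – December 31, 2015: 27 days → £72,000 × 4.6% × 27/365 = £244.9973
Total = £1,777.3151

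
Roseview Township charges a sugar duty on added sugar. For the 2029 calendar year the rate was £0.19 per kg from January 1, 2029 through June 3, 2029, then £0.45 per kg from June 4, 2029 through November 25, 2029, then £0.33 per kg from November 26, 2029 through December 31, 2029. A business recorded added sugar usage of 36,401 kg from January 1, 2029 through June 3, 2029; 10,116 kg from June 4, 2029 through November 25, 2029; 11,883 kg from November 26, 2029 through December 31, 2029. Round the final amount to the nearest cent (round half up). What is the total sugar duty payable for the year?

January 1 – June 3, 2029: 36,401 kg at £0.19/kg → £6916.19
June 4 – November 25, 2029: 10,116 kg at £0.45/kg → £4552.20
November 26 – December 31, 2029: 11,883 kg at £0.33/kg → £3921.39

£15389.78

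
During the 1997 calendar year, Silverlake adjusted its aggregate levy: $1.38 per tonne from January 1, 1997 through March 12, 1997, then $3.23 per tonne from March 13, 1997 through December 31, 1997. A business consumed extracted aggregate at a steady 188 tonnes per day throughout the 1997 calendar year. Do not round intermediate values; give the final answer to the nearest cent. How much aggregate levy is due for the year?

January 1 – March 12, 1997: 71 days × 188 tonnes/day = 13,348 tonnes at $1.38/tonne → $18420.24
March 13 – December 31, 1997: 294 days × 188 tonnes/day = 55,272 tonnes at $3.23/tonne → $178528.56

$196948.80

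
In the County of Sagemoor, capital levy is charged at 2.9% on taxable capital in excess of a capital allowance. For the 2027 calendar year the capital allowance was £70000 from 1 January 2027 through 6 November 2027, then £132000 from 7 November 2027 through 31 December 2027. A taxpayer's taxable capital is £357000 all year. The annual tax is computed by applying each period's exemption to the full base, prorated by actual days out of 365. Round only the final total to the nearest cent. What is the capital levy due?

£8052.07

1 January – 6 November 2027: 310 days, exemption £70000 → (£357000 − £70000) × 2.9% × 310/365 = £7068.8493
7 November – 31 December 2027: 55 days, exemption £132000 → (£357000 − £132000) × 2.9% × 55/365 = £983.2192
Total = £8052.0685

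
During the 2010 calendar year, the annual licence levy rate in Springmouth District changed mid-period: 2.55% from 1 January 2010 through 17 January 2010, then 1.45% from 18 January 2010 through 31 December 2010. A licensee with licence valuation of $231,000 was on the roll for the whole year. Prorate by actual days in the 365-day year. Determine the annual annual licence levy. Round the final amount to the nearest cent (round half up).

1 January – 17 January 2010: 17 days at 2.55% → $231,000 × 2.55% × 17/365 = $274.3521
18 January – 31 December 2010: 348 days at 1.45% → $231,000 × 1.45% × 348/365 = $3,193.4959
Total = $3,467.8479

$3,467.85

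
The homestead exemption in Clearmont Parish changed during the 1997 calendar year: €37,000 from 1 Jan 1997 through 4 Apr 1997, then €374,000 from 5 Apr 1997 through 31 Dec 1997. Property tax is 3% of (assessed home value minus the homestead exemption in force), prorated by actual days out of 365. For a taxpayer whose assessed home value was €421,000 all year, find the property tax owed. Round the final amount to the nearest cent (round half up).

€4,013.67

1 Jan – 4 Apr 1997: 94 days, exemption €37,000 → (€421,000 − €37,000) × 3% × 94/365 = €2,966.7945
5 Apr – 31 Dec 1997: 271 days, exemption €374,000 → (€421,000 − €374,000) × 3% × 271/365 = €1,046.8767
Total = €4,013.6712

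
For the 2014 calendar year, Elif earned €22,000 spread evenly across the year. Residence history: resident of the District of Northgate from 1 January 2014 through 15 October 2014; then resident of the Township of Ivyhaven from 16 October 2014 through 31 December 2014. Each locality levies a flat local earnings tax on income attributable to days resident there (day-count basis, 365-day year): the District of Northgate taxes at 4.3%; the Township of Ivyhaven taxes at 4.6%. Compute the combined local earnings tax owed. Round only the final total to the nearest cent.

The District of Northgate, 1 January – 15 October 2014: 288 days → €22,000 × 4.3% × 288/365 = €746.4329
The Township of Ivyhaven, 16 October – 31 December 2014: 77 days → €22,000 × 4.6% × 77/365 = €213.4904
Total = €959.9233

€959.92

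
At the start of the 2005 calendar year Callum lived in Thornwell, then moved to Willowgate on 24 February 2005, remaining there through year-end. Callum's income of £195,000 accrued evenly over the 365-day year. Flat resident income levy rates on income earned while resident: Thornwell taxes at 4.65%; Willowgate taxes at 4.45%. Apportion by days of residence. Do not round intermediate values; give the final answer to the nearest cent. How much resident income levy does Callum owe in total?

Thornwell, 1 January – 23 February 2005: 54 days → £195,000 × 4.65% × 54/365 = £1,341.4932
Willowgate, 24 February – 31 December 2005: 311 days → £195,000 × 4.45% × 311/365 = £7,393.7055
Total = £8,735.1986

£8,735.20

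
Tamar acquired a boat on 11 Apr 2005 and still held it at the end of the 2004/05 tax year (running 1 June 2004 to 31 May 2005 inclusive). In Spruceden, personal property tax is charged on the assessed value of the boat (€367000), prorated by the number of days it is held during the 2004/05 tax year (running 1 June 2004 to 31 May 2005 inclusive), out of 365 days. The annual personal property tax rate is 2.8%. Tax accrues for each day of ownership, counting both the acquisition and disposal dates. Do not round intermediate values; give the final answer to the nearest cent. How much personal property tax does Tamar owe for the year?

€1435.82

Days held (11 Apr – 31 May 2005): 51 out of 365
Tax = €367000 × 2.8% × 51/365 = €1435.8247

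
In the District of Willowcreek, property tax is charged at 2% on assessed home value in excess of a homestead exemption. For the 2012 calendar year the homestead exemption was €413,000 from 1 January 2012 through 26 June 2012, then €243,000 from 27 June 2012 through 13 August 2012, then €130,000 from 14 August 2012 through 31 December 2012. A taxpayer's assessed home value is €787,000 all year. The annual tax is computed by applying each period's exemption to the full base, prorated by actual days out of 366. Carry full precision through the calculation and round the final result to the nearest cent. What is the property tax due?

1 January – 26 June 2012: 178 days, exemption €413,000 → (€787,000 − €413,000) × 2% × 178/366 = €3,637.8142
27 June – 13 August 2012: 48 days, exemption €243,000 → (€787,000 − €243,000) × 2% × 48/366 = €1,426.8852
14 August – 31 December 2012: 140 days, exemption €130,000 → (€787,000 − €130,000) × 2% × 140/366 = €5,026.2295
Total = €10,090.9290

€10,090.93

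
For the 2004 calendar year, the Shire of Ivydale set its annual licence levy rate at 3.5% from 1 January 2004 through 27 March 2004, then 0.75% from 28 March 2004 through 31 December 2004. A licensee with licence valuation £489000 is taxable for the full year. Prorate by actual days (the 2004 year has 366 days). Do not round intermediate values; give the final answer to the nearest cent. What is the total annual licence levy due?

1 January – 27 March 2004: 87 days at 3.5% → £489000 × 3.5% × 87/366 = £4068.3197
28 March – 31 December 2004: 279 days at 0.75% → £489000 × 0.75% × 279/366 = £2795.7172
Total = £6864.0369

£6864.04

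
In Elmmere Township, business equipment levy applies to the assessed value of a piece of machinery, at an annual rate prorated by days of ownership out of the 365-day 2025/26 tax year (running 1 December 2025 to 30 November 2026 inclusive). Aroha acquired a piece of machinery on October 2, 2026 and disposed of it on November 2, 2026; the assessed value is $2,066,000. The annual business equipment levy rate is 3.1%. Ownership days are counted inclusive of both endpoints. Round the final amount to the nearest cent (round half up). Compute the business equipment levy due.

$5,614.99

Days held (October 2 – November 2, 2026): 32 out of 365
Tax = $2,066,000 × 3.1% × 32/365 = $5,614.9918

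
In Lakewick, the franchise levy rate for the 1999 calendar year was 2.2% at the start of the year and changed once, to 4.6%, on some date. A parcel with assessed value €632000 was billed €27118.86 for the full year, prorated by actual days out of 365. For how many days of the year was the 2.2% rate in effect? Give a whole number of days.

47 days

Let d = days at the first rate; then 365 − d days at the second rate.
€632000 × [2.2%·d + 4.6%·(365−d)] / 365 = €27118.86
Solving gives d = 47, so the new rate took effect on 17 February 1999.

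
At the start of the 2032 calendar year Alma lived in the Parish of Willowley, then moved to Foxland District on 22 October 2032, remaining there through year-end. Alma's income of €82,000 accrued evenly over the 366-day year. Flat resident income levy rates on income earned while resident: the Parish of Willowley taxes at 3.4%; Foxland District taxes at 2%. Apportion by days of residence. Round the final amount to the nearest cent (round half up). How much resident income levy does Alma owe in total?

€2,565.30

The Parish of Willowley, 1 January – 21 October 2032: 295 days → €82,000 × 3.4% × 295/366 = €2,247.1585
Foxland District, 22 October – 31 December 2032: 71 days → €82,000 × 2% × 71/366 = €318.1421
Total = €2,565.3005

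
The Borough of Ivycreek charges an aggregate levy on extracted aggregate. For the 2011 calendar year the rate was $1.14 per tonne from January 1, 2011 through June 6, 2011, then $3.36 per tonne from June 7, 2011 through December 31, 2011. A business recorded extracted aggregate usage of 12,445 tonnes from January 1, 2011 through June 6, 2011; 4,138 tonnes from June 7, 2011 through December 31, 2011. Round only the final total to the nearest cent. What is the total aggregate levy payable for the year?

January 1 – June 6, 2011: 12,445 tonnes at $1.14/tonne → $14187.30
June 7 – December 31, 2011: 4,138 tonnes at $3.36/tonne → $13903.68

$28090.98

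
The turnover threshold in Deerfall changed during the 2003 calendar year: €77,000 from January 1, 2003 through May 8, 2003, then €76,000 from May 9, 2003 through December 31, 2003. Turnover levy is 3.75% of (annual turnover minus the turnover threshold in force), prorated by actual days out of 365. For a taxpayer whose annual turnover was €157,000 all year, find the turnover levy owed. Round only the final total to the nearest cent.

January 1 – May 8, 2003: 128 days, exemption €77,000 → (€157,000 − €77,000) × 3.75% × 128/365 = €1,052.0548
May 9 – December 31, 2003: 237 days, exemption €76,000 → (€157,000 − €76,000) × 3.75% × 237/365 = €1,972.2945
Total = €3,024.3493

€3,024.35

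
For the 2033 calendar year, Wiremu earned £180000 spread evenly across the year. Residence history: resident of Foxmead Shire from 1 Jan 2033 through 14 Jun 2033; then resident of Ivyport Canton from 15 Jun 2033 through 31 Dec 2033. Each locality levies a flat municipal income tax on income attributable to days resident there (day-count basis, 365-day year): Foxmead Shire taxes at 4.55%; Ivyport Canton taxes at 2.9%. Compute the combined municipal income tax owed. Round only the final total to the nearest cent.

Foxmead Shire, 1 Jan – 14 Jun 2033: 165 days → £180000 × 4.55% × 165/365 = £3702.3288
Ivyport Canton, 15 Jun – 31 Dec 2033: 200 days → £180000 × 2.9% × 200/365 = £2860.2740
Total = £6562.6027

£6562.60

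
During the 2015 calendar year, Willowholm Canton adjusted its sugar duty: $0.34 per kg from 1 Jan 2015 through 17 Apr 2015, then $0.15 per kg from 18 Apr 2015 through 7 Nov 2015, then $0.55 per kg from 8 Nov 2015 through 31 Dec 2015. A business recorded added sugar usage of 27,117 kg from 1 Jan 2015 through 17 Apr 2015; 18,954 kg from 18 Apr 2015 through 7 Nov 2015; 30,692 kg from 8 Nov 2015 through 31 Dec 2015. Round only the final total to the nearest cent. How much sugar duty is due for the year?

1 Jan – 17 Apr 2015: 27,117 kg at $0.34/kg → $9219.78
18 Apr – 7 Nov 2015: 18,954 kg at $0.15/kg → $2843.10
8 Nov – 31 Dec 2015: 30,692 kg at $0.55/kg → $16880.60

$28943.48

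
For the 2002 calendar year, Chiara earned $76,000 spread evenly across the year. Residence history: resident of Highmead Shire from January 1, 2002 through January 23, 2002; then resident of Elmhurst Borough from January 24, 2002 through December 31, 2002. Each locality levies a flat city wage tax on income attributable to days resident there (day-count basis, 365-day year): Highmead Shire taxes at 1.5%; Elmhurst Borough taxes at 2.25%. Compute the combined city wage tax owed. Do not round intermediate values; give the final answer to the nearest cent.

$1,674.08

Highmead Shire, January 1 – January 23, 2002: 23 days → $76,000 × 1.5% × 23/365 = $71.8356
Elmhurst Borough, January 24 – December 31, 2002: 342 days → $76,000 × 2.25% × 342/365 = $1,602.2466
Total = $1,674.0822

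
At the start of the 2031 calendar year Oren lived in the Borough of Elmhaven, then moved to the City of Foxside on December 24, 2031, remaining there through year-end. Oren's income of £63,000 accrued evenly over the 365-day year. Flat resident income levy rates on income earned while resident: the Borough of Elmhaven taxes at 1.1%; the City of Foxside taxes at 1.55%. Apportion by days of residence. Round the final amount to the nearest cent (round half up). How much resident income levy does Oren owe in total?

£699.21

The Borough of Elmhaven, January 1 – December 23, 2031: 357 days → £63,000 × 1.1% × 357/365 = £677.8110
The City of Foxside, December 24 – December 31, 2031: 8 days → £63,000 × 1.55% × 8/365 = £21.4027
Total = £699.2137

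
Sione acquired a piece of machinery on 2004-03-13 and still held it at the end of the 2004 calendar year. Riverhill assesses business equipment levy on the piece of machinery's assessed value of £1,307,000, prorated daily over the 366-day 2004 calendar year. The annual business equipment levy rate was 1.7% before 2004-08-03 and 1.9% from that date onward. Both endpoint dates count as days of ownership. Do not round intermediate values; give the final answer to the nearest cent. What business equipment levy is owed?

£18,926.50

2004-03-13 to 2004-08-02: 143 days at 1.7% → £1,307,000 × 1.7% × 143/366 = £8,681.1940
2004-08-03 to 2004-12-31: 151 days at 1.9% → £1,307,000 × 1.9% × 151/366 = £10,245.3087
Total = £18,926.5027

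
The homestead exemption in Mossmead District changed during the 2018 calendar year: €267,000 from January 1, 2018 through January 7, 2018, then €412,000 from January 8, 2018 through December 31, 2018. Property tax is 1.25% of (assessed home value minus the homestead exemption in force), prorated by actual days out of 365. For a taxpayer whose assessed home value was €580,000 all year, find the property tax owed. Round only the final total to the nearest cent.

January 1 – January 7, 2018: 7 days, exemption €267,000 → (€580,000 − €267,000) × 1.25% × 7/365 = €75.0342
January 8 – December 31, 2018: 358 days, exemption €412,000 → (€580,000 − €412,000) × 1.25% × 358/365 = €2,059.7260
Total = €2,134.7603

€2,134.76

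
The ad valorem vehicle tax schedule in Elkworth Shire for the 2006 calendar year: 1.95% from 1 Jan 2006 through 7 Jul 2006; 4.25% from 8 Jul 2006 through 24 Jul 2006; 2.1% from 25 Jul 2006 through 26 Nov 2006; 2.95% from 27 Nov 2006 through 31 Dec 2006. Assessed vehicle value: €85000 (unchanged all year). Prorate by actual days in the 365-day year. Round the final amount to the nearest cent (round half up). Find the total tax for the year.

€1873.73

1 Jan – 7 Jul 2006: 188 days at 1.95% → €85000 × 1.95% × 188/365 = €853.7260
8 Jul – 24 Jul 2006: 17 days at 4.25% → €85000 × 4.25% × 17/365 = €168.2534
25 Jul – 26 Nov 2006: 125 days at 2.1% → €85000 × 2.1% × 125/365 = €611.3014
27 Nov – 31 Dec 2006: 35 days at 2.95% → €85000 × 2.95% × 35/365 = €240.4452
Total = €1873.7260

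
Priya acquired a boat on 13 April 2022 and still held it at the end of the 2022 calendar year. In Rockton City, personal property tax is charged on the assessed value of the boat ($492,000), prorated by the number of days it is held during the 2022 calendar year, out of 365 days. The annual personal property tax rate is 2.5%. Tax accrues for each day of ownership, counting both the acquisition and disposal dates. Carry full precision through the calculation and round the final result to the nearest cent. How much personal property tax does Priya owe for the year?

Days held (13 April – 31 December 2022): 263 out of 365
Tax = $492,000 × 2.5% × 263/365 = $8,862.7397

$8,862.74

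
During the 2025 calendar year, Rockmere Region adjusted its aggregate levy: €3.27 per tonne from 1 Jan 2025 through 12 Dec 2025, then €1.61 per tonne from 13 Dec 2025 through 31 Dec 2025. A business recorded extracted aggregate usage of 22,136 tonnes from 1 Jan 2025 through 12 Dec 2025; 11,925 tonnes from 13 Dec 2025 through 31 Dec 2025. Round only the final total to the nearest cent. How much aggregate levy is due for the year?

€91,583.97

1 Jan – 12 Dec 2025: 22,136 tonnes at €3.27/tonne → €72,384.72
13 Dec – 31 Dec 2025: 11,925 tonnes at €1.61/tonne → €19,199.25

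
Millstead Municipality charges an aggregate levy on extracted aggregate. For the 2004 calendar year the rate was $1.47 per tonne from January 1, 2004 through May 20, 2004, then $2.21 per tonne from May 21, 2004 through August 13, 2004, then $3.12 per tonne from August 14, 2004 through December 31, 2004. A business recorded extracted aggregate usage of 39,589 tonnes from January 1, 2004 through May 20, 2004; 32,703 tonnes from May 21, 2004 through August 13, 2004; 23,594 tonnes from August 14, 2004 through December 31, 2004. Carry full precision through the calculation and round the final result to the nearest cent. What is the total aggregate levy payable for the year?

$204,082.74

January 1 – May 20, 2004: 39,589 tonnes at $1.47/tonne → $58,195.83
May 21 – August 13, 2004: 32,703 tonnes at $2.21/tonne → $72,273.63
August 14 – December 31, 2004: 23,594 tonnes at $3.12/tonne → $73,613.28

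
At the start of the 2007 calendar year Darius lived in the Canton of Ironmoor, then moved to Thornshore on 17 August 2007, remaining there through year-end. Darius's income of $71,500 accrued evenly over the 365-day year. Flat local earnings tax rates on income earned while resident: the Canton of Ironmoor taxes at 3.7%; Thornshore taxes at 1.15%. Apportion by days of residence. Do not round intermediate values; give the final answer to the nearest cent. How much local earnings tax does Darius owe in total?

$1,961.16

The Canton of Ironmoor, 1 January – 16 August 2007: 228 days → $71,500 × 3.7% × 228/365 = $1,652.5315
Thornshore, 17 August – 31 December 2007: 137 days → $71,500 × 1.15% × 137/365 = $308.6253
Total = $1,961.1568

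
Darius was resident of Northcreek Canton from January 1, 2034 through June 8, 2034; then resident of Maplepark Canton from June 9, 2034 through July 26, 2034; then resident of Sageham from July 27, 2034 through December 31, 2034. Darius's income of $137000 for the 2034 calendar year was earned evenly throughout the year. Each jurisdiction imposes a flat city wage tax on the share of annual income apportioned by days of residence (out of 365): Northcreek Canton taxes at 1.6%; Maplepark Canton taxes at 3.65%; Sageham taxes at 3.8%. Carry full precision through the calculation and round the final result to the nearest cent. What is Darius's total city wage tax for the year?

$3866.03

Northcreek Canton, January 1 – June 8, 2034: 159 days → $137000 × 1.6% × 159/365 = $954.8712
Maplepark Canton, June 9 – July 26, 2034: 48 days → $137000 × 3.65% × 48/365 = $657.6000
Sageham, July 27 – December 31, 2034: 158 days → $137000 × 3.8% × 158/365 = $2253.5562
Total = $3866.0274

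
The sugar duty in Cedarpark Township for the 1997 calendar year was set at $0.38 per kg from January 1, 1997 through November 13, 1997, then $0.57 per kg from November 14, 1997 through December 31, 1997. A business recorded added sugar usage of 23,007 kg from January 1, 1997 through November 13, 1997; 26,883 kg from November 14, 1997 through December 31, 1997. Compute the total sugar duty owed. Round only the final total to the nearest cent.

$24,065.97

January 1 – November 13, 1997: 23,007 kg at $0.38/kg → $8,742.66
November 14 – December 31, 1997: 26,883 kg at $0.57/kg → $15,323.31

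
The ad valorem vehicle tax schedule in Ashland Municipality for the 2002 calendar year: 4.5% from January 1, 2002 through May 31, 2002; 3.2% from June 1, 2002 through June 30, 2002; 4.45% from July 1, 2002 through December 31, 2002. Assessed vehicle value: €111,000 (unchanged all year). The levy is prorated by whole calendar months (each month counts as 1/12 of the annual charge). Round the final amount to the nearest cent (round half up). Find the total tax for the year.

January 1 – May 31, 2002: 5 months at 4.5% → €111,000 × 4.5% × 5/12 = €2,081.2500
June 1 – June 30, 2002: 1 month at 3.2% → €111,000 × 3.2% × 1/12 = €296.0000
July 1 – December 31, 2002: 6 months at 4.45% → €111,000 × 4.45% × 6/12 = €2,469.7500
Total = €4,847.0000

€4,847.00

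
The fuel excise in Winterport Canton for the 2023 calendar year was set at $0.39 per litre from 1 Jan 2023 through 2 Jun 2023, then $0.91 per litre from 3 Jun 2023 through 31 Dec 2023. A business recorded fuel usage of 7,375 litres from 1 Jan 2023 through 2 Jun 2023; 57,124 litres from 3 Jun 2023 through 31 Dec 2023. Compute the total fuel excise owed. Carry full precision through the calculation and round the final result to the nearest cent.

1 Jan – 2 Jun 2023: 7,375 litres at $0.39/litre → $2,876.25
3 Jun – 31 Dec 2023: 57,124 litres at $0.91/litre → $51,982.84

$54,859.09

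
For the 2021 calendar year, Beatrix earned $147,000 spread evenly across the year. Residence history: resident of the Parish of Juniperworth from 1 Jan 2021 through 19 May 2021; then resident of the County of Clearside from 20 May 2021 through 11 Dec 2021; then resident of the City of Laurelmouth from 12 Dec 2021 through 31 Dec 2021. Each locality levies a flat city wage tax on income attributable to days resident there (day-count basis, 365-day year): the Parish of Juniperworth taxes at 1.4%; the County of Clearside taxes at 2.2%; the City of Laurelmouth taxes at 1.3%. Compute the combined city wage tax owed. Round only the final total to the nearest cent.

The Parish of Juniperworth, 1 Jan – 19 May 2021: 139 days → $147,000 × 1.4% × 139/365 = $783.7315
The County of Clearside, 20 May – 11 Dec 2021: 206 days → $147,000 × 2.2% × 206/365 = $1,825.2164
The City of Laurelmouth, 12 Dec – 31 Dec 2021: 20 days → $147,000 × 1.3% × 20/365 = $104.7123
Total = $2,713.6603

$2,713.66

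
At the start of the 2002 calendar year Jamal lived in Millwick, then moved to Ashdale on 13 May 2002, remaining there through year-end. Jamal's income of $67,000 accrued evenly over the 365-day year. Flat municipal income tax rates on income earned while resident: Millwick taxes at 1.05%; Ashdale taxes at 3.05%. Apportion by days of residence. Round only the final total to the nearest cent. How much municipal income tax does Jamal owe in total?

Millwick, 1 January – 12 May 2002: 132 days → $67,000 × 1.05% × 132/365 = $254.4164
Ashdale, 13 May – 31 December 2002: 233 days → $67,000 × 3.05% × 233/365 = $1,304.4808
Total = $1,558.8973

$1,558.90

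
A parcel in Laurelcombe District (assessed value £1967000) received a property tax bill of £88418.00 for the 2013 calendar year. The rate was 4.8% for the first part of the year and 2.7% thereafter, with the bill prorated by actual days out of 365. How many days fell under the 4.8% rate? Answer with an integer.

312 days

Let d = days at the first rate; then 365 − d days at the second rate.
£1967000 × [4.8%·d + 2.7%·(365−d)] / 365 = £88418.00
Solving gives d = 312, so the new rate took effect on November 9, 2013.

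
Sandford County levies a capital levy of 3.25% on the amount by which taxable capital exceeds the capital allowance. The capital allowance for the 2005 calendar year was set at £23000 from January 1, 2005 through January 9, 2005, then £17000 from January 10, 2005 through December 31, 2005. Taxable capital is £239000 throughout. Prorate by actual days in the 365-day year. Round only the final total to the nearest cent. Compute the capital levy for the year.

January 1 – January 9, 2005: 9 days, exemption £23000 → (£239000 − £23000) × 3.25% × 9/365 = £173.0959
January 10 – December 31, 2005: 356 days, exemption £17000 → (£239000 − £17000) × 3.25% × 356/365 = £7037.0959
Total = £7210.1918

£7210.19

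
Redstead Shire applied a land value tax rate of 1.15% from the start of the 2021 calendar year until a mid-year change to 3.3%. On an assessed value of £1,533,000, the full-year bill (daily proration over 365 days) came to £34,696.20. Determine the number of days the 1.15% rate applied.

Let d = days at the first rate; then 365 − d days at the second rate.
£1,533,000 × [1.15%·d + 3.3%·(365−d)] / 365 = £34,696.20
Solving gives d = 176, so the new rate took effect on 26 Jun 2021.

176 days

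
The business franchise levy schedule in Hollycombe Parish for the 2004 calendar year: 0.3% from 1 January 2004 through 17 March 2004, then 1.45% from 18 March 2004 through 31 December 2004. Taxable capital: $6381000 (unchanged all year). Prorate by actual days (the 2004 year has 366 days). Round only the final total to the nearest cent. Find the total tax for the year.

1 January – 17 March 2004: 77 days at 0.3% → $6381000 × 0.3% × 77/366 = $4027.3525
18 March – 31 December 2004: 289 days at 1.45% → $6381000 × 1.45% × 289/366 = $73058.9631
Total = $77086.3156

$77086.32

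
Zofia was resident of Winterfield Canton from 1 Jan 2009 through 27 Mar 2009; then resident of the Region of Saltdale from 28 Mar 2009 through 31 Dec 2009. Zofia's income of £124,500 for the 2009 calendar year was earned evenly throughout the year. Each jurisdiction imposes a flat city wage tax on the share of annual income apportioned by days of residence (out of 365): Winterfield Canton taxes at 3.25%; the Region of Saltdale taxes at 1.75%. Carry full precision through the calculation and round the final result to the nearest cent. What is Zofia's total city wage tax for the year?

£2,618.76

Winterfield Canton, 1 Jan – 27 Mar 2009: 86 days → £124,500 × 3.25% × 86/365 = £953.3630
The Region of Saltdale, 28 Mar – 31 Dec 2009: 279 days → £124,500 × 1.75% × 279/365 = £1,665.4007
Total = £2,618.7637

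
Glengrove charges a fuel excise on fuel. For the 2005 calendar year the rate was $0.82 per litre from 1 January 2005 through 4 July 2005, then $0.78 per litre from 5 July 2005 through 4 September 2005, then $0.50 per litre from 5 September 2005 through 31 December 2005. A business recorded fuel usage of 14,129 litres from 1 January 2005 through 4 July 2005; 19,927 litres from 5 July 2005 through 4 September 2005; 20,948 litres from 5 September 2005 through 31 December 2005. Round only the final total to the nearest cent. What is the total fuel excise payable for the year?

1 January – 4 July 2005: 14,129 litres at $0.82/litre → $11,585.78
5 July – 4 September 2005: 19,927 litres at $0.78/litre → $15,543.06
5 September – 31 December 2005: 20,948 litres at $0.50/litre → $10,474.00

$37,602.84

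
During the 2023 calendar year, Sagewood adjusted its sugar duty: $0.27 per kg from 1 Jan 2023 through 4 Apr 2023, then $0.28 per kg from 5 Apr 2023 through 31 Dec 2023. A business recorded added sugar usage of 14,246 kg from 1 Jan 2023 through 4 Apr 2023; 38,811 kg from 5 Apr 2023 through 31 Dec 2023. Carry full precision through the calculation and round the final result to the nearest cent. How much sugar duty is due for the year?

1 Jan – 4 Apr 2023: 14,246 kg at $0.27/kg → $3,846.42
5 Apr – 31 Dec 2023: 38,811 kg at $0.28/kg → $10,867.08

$14,713.50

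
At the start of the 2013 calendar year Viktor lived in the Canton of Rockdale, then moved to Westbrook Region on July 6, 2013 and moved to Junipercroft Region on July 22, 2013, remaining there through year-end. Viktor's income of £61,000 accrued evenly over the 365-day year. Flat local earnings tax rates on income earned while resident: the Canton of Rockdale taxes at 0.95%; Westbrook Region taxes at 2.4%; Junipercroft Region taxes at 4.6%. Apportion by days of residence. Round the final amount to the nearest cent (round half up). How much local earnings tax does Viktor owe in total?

£1,612.57

The Canton of Rockdale, January 1 – July 5, 2013: 186 days → £61,000 × 0.95% × 186/365 = £295.3068
Westbrook Region, July 6 – July 21, 2013: 16 days → £61,000 × 2.4% × 16/365 = £64.1753
Junipercroft Region, July 22 – December 31, 2013: 163 days → £61,000 × 4.6% × 163/365 = £1,253.0904
Total = £1,612.5726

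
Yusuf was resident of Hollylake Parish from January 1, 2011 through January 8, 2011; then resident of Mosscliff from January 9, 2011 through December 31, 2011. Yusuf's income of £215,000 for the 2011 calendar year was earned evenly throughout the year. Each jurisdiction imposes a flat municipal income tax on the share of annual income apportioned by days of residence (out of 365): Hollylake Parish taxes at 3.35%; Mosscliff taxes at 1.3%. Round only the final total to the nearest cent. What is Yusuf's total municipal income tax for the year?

£2,891.60

Hollylake Parish, January 1 – January 8, 2011: 8 days → £215,000 × 3.35% × 8/365 = £157.8630
Mosscliff, January 9 – December 31, 2011: 357 days → £215,000 × 1.3% × 357/365 = £2,733.7397
Total = £2,891.6027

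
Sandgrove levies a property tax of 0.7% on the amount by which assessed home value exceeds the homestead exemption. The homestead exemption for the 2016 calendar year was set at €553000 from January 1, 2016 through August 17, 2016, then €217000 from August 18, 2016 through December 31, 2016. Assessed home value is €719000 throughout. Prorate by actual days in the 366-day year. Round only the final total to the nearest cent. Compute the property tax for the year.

January 1 – August 17, 2016: 230 days, exemption €553000 → (€719000 − €553000) × 0.7% × 230/366 = €730.2186
August 18 – December 31, 2016: 136 days, exemption €217000 → (€719000 − €217000) × 0.7% × 136/366 = €1305.7486
Total = €2035.9672

€2035.97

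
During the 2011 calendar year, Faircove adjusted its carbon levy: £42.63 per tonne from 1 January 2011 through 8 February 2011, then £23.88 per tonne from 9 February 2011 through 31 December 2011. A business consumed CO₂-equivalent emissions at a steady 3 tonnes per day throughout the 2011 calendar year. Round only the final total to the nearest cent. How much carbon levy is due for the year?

1 January – 8 February 2011: 39 days × 3 tonnes/day = 117 tonnes at £42.63/tonne → £4,987.71
9 February – 31 December 2011: 326 days × 3 tonnes/day = 978 tonnes at £23.88/tonne → £23,354.64

£28,342.35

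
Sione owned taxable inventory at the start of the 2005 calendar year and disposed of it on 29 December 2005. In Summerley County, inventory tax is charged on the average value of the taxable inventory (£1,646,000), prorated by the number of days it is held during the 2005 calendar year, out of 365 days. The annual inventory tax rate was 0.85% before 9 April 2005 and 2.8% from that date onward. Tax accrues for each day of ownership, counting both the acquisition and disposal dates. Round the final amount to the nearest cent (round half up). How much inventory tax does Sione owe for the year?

1 January – 8 April 2005: 98 days at 0.85% → £1,646,000 × 0.85% × 98/365 = £3,756.4877
9 April – 29 December 2005: 265 days at 2.8% → £1,646,000 × 2.8% × 265/365 = £33,461.1507
Total = £37,217.6384

£37,217.64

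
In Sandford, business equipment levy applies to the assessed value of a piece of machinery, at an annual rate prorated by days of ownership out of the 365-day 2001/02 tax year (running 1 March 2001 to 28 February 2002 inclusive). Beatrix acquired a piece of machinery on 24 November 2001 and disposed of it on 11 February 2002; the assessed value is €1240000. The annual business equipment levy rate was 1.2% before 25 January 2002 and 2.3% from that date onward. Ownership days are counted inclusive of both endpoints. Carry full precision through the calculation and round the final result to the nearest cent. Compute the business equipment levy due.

€3934.03

24 November 2001 – 24 January 2002: 62 days at 1.2% → €1240000 × 1.2% × 62/365 = €2527.5616
25 January – 11 February 2002: 18 days at 2.3% → €1240000 × 2.3% × 18/365 = €1406.4658
Total = €3934.0274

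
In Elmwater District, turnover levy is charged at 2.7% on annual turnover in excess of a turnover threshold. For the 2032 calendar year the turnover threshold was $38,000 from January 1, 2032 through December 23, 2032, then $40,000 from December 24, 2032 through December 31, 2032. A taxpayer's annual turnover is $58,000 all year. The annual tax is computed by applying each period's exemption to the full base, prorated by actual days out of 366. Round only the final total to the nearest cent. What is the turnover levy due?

January 1 – December 23, 2032: 358 days, exemption $38,000 → ($58,000 − $38,000) × 2.7% × 358/366 = $528.1967
December 24 – December 31, 2032: 8 days, exemption $40,000 → ($58,000 − $40,000) × 2.7% × 8/366 = $10.6230
Total = $538.8197

$538.82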